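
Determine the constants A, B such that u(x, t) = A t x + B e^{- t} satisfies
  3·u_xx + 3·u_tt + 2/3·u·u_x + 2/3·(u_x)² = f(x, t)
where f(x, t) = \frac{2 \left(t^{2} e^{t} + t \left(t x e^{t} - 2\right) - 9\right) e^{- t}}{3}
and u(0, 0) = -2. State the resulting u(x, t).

Substitute the ansatz u = A t x + B e^{- t} into the left-hand side.
Derivatives of the ansatz:
  u_xx = 0
  u_tt = B e^{- t}
  u_x = A t
Term by term:
  3·u_xx = 0
  3·u_tt = 3 B e^{- t}
  2/3·u·u_x = \frac{2 A^{2} t^{2} x}{3} + \frac{2 A B t e^{- t}}{3}
  2/3·(u_x)² = \frac{2 A^{2} t^{2}}{3}
So the left-hand side equals
  \frac{2 A^{2} t^{2} x}{3} + \frac{2 A^{2} t^{2}}{3} + \frac{2 A B t e^{- t}}{3} + 3 B e^{- t}
This must equal f(x, t) identically; expanded, f = \frac{2 t^{2} x}{3} + \frac{2 t^{2}}{3} - \frac{4 t e^{- t}}{3} - 6 e^{- t}.
Matching coefficients of the independent functions:
  [t^{2}, t^{2} x]:  \frac{2 A^{2}}{3} = \frac{2}{3}
  [t e^{- t}]:  \frac{2 A B}{3} = - \frac{4}{3}
  [e^{- t}]:  3 B = -6
Solving: A = 1, B = -2.
Check against the point condition:
  u(0, 0) = -2  ⟹  B = -2  ✓
Hence u(x, t) = t x - 2 e^{- t}.

Answer: u(x, t) = t x - 2 e^{- t}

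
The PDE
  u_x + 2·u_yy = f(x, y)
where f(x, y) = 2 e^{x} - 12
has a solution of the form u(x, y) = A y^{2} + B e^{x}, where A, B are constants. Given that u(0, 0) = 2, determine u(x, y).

Substitute the ansatz u = A y^{2} + B e^{x} into the left-hand side.
Derivatives of the ansatz:
  u_x = B e^{x}
  u_yy = 2 A
Term by term:
  u_x = B e^{x}
  2·u_yy = 4 A
So the left-hand side equals
  4 A + B e^{x}
This must equal f(x, y) = 2 e^{x} - 12 identically.
Matching coefficients of the independent functions:
  [constant term]:  4 A = -12
  [e^{x}]:  B = 2
Solving: A = -3, B = 2.
Check against the point condition:
  u(0, 0) = 2  ⟹  B = 2  ✓
Hence u(x, y) = - 3 y^{2} + 2 e^{x}.

Answer: u(x, y) = - 3 y^{2} + 2 e^{x}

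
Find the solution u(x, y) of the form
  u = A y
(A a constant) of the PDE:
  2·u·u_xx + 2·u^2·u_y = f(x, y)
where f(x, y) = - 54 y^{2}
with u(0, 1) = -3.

Substitute the ansatz u = A y into the left-hand side.
Derivatives of the ansatz:
  u_xx = 0
  u_y = A
Term by term:
  2·u·u_xx = 0
  2·u^2·u_y = 2 A^{3} y^{2}
So the left-hand side equals
  2 A^{3} y^{2}
This must equal f(x, y) = - 54 y^{2} identically.
Matching coefficients of the independent functions:
  [y^{2}]:  2 A^{3} = -54
Solving: A = -3.
Check against the point condition:
  u(0, 1) = -3  ⟹  A = -3  ✓
Hence u(x, y) = - 3 y.

Answer: u(x, y) = - 3 y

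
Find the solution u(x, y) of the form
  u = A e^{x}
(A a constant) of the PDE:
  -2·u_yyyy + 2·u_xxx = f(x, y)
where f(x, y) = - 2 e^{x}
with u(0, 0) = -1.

Substitute the ansatz u = A e^{x} into the left-hand side.
Derivatives of the ansatz:
  u_yyyy = 0
  u_xxx = A e^{x}
Term by term:
  -2·u_yyyy = 0
  2·u_xxx = 2 A e^{x}
So the left-hand side equals
  2 A e^{x}
This must equal f(x, y) = - 2 e^{x} identically.
Matching coefficients of the independent functions:
  [e^{x}]:  2 A = -2
Solving: A = -1.
Check against the point condition:
  u(0, 0) = -1  ⟹  A = -1  ✓
Hence u(x, y) = - e^{x}.

Answer: u(x, y) = - e^{x}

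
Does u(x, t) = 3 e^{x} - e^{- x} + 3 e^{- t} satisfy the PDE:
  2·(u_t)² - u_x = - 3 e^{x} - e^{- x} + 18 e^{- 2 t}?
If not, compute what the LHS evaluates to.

Evaluate each term of the left-hand side for u = 3 e^{x} - e^{- x} + 3 e^{- t}.
Derivatives:
  u_t = - 3 e^{- t}
  u_x = 3 e^{x} + e^{- x}
Terms:
  2·(u_t)² = 18 e^{- 2 t}
  -u_x = - 3 e^{x} - e^{- x}
Sum: LHS = - 3 e^{x} - e^{- x} + 18 e^{- 2 t}
This is exactly the given right-hand side, so u is a solution.

Answer: Yes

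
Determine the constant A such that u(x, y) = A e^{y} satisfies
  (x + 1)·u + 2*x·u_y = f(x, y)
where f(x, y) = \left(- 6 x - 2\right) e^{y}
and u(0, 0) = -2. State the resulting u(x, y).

Substitute the ansatz u = A e^{y} into the left-hand side.
Derivatives of the ansatz:
  u_y = A e^{y}
Term by term:
  (x + 1)·u = A x e^{y} + A e^{y}
  2*x·u_y = 2 A x e^{y}
So the left-hand side equals
  3 A x e^{y} + A e^{y}
This must equal f(x, y) identically; expanded, f = - 6 x e^{y} - 2 e^{y}.
Matching coefficients of the independent functions:
  [x e^{y}]:  3 A = -6
  [e^{y}]:  A = -2
Solving: A = -2.
Check against the point condition:
  u(0, 0) = -2  ⟹  A = -2  ✓
Hence u(x, y) = - 2 e^{y}.

Answer: u(x, y) = - 2 e^{y}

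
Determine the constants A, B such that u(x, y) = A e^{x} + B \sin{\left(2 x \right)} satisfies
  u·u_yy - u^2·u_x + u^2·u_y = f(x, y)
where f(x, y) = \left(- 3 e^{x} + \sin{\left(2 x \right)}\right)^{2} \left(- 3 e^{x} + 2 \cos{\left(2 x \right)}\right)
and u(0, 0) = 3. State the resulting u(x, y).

Substitute the ansatz u = A e^{x} + B \sin{\left(2 x \right)} into the left-hand side.
Derivatives of the ansatz:
  u_yy = 0
  u_x = A e^{x} + 2 B \cos{\left(2 x \right)}
  u_y = 0
Term by term:
  u·u_yy = 0
  -u^2·u_x = - A^{3} e^{3 x} - 2 A^{2} B e^{2 x} \sin{\left(2 x \right)} - 2 A^{2} B e^{2 x} \cos{\left(2 x \right)} - A B^{2} e^{x} \sin^{2}{\left(2 x \right)} - 4 A B^{2} e^{x} \sin{\left(2 x \right)} \cos{\left(2 x \right)} - 2 B^{3} \sin^{2}{\left(2 x \right)} \cos{\left(2 x \right)}
  u^2·u_y = 0
So the left-hand side equals
  - A^{3} e^{3 x} - 2 A^{2} B e^{2 x} \sin{\left(2 x \right)} - 2 A^{2} B e^{2 x} \cos{\left(2 x \right)} - A B^{2} e^{x} \sin^{2}{\left(2 x \right)} - 4 A B^{2} e^{x} \sin{\left(2 x \right)} \cos{\left(2 x \right)} - 2 B^{3} \sin^{2}{\left(2 x \right)} \cos{\left(2 x \right)}
This must equal f(x, y) identically; expanded, f = - 27 e^{3 x} + 18 e^{2 x} \sin{\left(2 x \right)} + 18 e^{2 x} \cos{\left(2 x \right)} - 3 e^{x} \sin^{2}{\left(2 x \right)} - 12 e^{x} \sin{\left(2 x \right)} \cos{\left(2 x \right)} + 2 \sin^{2}{\left(2 x \right)} \cos{\left(2 x \right)}.
Matching coefficients of the independent functions:
  [e^{x} \sin^{2}{\left(2 x \right)}]:  - A B^{2} = -3
  [e^{2 x} \sin{\left(2 x \right)}, e^{2 x} \cos{\left(2 x \right)}]:  - 2 A^{2} B = 18
  [\sin^{2}{\left(2 x \right)} \cos{\left(2 x \right)}]:  - 2 B^{3} = 2
  [e^{x} \sin{\left(2 x \right)} \cos{\left(2 x \right)}]:  - 4 A B^{2} = -12
  [e^{3 x}]:  - A^{3} = -27
Solving: A = 3, B = -1.
Check against the point condition:
  u(0, 0) = 3  ⟹  A = 3  ✓
Hence u(x, y) = 3 e^{x} - \sin{\left(2 x \right)}.

Answer: u(x, y) = 3 e^{x} - \sin{\left(2 x \right)}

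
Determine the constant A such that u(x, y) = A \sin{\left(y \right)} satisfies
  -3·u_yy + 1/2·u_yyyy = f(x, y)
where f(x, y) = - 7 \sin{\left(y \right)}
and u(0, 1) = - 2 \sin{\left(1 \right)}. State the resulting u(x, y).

Substitute the ansatz u = A \sin{\left(y \right)} into the left-hand side.
Derivatives of the ansatz:
  u_yy = - A \sin{\left(y \right)}
  u_yyyy = A \sin{\left(y \right)}
Term by term:
  -3·u_yy = 3 A \sin{\left(y \right)}
  1/2·u_yyyy = \frac{A \sin{\left(y \right)}}{2}
So the left-hand side equals
  \frac{7 A \sin{\left(y \right)}}{2}
This must equal f(x, y) = - 7 \sin{\left(y \right)} identically.
Matching coefficients of the independent functions:
  [\sin{\left(y \right)}]:  \frac{7 A}{2} = -7
Solving: A = -2.
Check against the point condition:
  u(0, 1) = - 2 \sin{\left(1 \right)}  ⟹  A \sin{\left(1 \right)} = - 2 \sin{\left(1 \right)}  ✓
Hence u(x, y) = - 2 \sin{\left(y \right)}.

Answer: u(x, y) = - 2 \sin{\left(y \right)}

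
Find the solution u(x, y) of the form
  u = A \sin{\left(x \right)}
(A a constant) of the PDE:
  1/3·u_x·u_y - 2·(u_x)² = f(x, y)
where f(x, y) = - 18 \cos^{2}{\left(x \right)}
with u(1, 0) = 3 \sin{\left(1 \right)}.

Substitute the ansatz u = A \sin{\left(x \right)} into the left-hand side.
Derivatives of the ansatz:
  u_x = A \cos{\left(x \right)}
  u_y = 0
Term by term:
  1/3·u_x·u_y = 0
  -2·(u_x)² = - 2 A^{2} \cos^{2}{\left(x \right)}
So the left-hand side equals
  - 2 A^{2} \cos^{2}{\left(x \right)}
This must equal f(x, y) = - 18 \cos^{2}{\left(x \right)} identically.
Matching coefficients of the independent functions:
  [\cos^{2}{\left(x \right)}]:  - 2 A^{2} = -18
These equations allow (A) = (-3) or (3).
Impose the point condition(s):
  u(1, 0) = 3 \sin{\left(1 \right)}  ⟹  A \sin{\left(1 \right)} = 3 \sin{\left(1 \right)}
Only A = 3 satisfies everything.
Hence u(x, y) = 3 \sin{\left(x \right)}.

Answer: u(x, y) = 3 \sin{\left(x \right)}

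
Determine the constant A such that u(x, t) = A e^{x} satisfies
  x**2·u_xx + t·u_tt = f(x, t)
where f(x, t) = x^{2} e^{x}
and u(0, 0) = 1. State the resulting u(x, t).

Answer: u(x, t) = e^{x}

Derivation:
Substitute the ansatz u = A e^{x} into the left-hand side.
Derivatives of the ansatz:
  u_xx = A e^{x}
  u_tt = 0
Term by term:
  x**2·u_xx = A x^{2} e^{x}
  t·u_tt = 0
So the left-hand side equals
  A x^{2} e^{x}
This must equal f(x, t) = x^{2} e^{x} identically.
Matching coefficients of the independent functions:
  [x^{2} e^{x}]:  A = 1
Solving: A = 1.
Check against the point condition:
  u(0, 0) = 1  ⟹  A = 1  ✓
Hence u(x, t) = e^{x}.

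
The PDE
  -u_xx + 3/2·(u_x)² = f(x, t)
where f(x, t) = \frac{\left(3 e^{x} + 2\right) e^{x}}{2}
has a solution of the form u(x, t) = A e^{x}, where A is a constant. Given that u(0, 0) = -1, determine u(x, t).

Substitute the ansatz u = A e^{x} into the left-hand side.
Derivatives of the ansatz:
  u_xx = A e^{x}
  u_x = A e^{x}
Term by term:
  -u_xx = - A e^{x}
  3/2·(u_x)² = \frac{3 A^{2} e^{2 x}}{2}
So the left-hand side equals
  \frac{3 A^{2} e^{2 x}}{2} - A e^{x}
This must equal f(x, t) identically; expanded, f = \frac{3 e^{2 x}}{2} + e^{x}.
Matching coefficients of the independent functions:
  [e^{x}]:  - A = 1
  [e^{2 x}]:  \frac{3 A^{2}}{2} = \frac{3}{2}
Solving: A = -1.
Check against the point condition:
  u(0, 0) = -1  ⟹  A = -1  ✓
Hence u(x, t) = - e^{x}.

Answer: u(x, t) = - e^{x}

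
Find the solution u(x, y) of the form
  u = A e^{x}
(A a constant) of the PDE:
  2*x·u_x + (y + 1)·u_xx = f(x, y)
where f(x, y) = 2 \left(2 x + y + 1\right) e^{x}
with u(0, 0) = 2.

Substitute the ansatz u = A e^{x} into the left-hand side.
Derivatives of the ansatz:
  u_x = A e^{x}
  u_xx = A e^{x}
Term by term:
  2*x·u_x = 2 A x e^{x}
  (y + 1)·u_xx = A y e^{x} + A e^{x}
So the left-hand side equals
  2 A x e^{x} + A y e^{x} + A e^{x}
This must equal f(x, y) identically; expanded, f = 4 x e^{x} + 2 y e^{x} + 2 e^{x}.
Matching coefficients of the independent functions:
  [x e^{x}]:  2 A = 4
  [y e^{x}, e^{x}]:  A = 2
Solving: A = 2.
Check against the point condition:
  u(0, 0) = 2  ⟹  A = 2  ✓
Hence u(x, y) = 2 e^{x}.

Answer: u(x, y) = 2 e^{x}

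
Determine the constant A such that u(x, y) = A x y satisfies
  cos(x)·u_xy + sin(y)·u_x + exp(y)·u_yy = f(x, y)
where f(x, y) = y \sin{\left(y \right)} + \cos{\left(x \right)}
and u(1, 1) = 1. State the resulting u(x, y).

Substitute the ansatz u = A x y into the left-hand side.
Derivatives of the ansatz:
  u_xy = A
  u_x = A y
  u_yy = 0
Term by term:
  cos(x)·u_xy = A \cos{\left(x \right)}
  sin(y)·u_x = A y \sin{\left(y \right)}
  exp(y)·u_yy = 0
So the left-hand side equals
  A y \sin{\left(y \right)} + A \cos{\left(x \right)}
This must equal f(x, y) = y \sin{\left(y \right)} + \cos{\left(x \right)} identically.
Matching coefficients of the independent functions:
  [y \sin{\left(y \right)}, \cos{\left(x \right)}]:  A = 1
Solving: A = 1.
Check against the point condition:
  u(1, 1) = 1  ⟹  A = 1  ✓
Hence u(x, y) = x y.

Answer: u(x, y) = x y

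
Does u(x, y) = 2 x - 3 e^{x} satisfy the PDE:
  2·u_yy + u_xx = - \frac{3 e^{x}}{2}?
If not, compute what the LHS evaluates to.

Evaluate each term of the left-hand side for u = 2 x - 3 e^{x}.
Derivatives:
  u_yy = 0
  u_xx = - 3 e^{x}
Terms:
  2·u_yy = 0
  u_xx = - 3 e^{x}
Sum: LHS = - 3 e^{x}
Given right-hand side: - \frac{3 e^{x}}{2}. Difference LHS − RHS = - \frac{3 e^{x}}{2} ≠ 0, so u is not a solution.

Answer: No, the LHS evaluates to - 3 e^{x}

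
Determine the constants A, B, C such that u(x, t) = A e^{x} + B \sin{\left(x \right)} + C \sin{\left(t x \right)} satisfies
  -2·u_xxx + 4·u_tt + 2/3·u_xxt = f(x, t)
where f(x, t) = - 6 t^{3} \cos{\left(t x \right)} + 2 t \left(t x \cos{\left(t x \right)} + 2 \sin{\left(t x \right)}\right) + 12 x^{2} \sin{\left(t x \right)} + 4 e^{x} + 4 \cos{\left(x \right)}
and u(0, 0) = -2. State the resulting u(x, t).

Substitute the ansatz u = A e^{x} + B \sin{\left(x \right)} + C \sin{\left(t x \right)} into the left-hand side.
Derivatives of the ansatz:
  u_xxx = A e^{x} - B \cos{\left(x \right)} - C t^{3} \cos{\left(t x \right)}
  u_tt = - C x^{2} \sin{\left(t x \right)}
  u_xxt = - C t^{2} x \cos{\left(t x \right)} - 2 C t \sin{\left(t x \right)}
Term by term:
  -2·u_xxx = - 2 A e^{x} + 2 B \cos{\left(x \right)} + 2 C t^{3} \cos{\left(t x \right)}
  4·u_tt = - 4 C x^{2} \sin{\left(t x \right)}
  2/3·u_xxt = - \frac{2 C t^{2} x \cos{\left(t x \right)}}{3} - \frac{4 C t \sin{\left(t x \right)}}{3}
So the left-hand side equals
  - 2 A e^{x} + 2 B \cos{\left(x \right)} + 2 C t^{3} \cos{\left(t x \right)} - \frac{2 C t^{2} x \cos{\left(t x \right)}}{3} - \frac{4 C t \sin{\left(t x \right)}}{3} - 4 C x^{2} \sin{\left(t x \right)}
This must equal f(x, t) identically; expanded, f = - 6 t^{3} \cos{\left(t x \right)} + 2 t^{2} x \cos{\left(t x \right)} + 4 t \sin{\left(t x \right)} + 12 x^{2} \sin{\left(t x \right)} + 4 e^{x} + 4 \cos{\left(x \right)}.
Matching coefficients of the independent functions:
  [t \sin{\left(t x \right)}]:  - \frac{4 C}{3} = 4
  [t^{3} \cos{\left(t x \right)}]:  2 C = -6
  [x^{2} \sin{\left(t x \right)}]:  - 4 C = 12
  [t^{2} x \cos{\left(t x \right)}]:  - \frac{2 C}{3} = 2
  [e^{x}]:  - 2 A = 4
  [\cos{\left(x \right)}]:  2 B = 4
Solving: A = -2, B = 2, C = -3.
Check against the point condition:
  u(0, 0) = -2  ⟹  A = -2  ✓
Hence u(x, t) = - 2 e^{x} + 2 \sin{\left(x \right)} - 3 \sin{\left(t x \right)}.

Answer: u(x, t) = - 2 e^{x} + 2 \sin{\left(x \right)} - 3 \sin{\left(t x \right)}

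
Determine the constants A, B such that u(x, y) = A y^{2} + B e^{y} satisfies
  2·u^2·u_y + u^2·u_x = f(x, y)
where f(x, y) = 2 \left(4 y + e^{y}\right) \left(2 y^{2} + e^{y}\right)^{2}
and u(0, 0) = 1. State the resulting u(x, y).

Answer: u(x, y) = 2 y^{2} + e^{y}

Derivation:
Substitute the ansatz u = A y^{2} + B e^{y} into the left-hand side.
Derivatives of the ansatz:
  u_y = 2 A y + B e^{y}
  u_x = 0
Term by term:
  2·u^2·u_y = 4 A^{3} y^{5} + 2 A^{2} B y^{4} e^{y} + 8 A^{2} B y^{3} e^{y} + 4 A B^{2} y^{2} e^{2 y} + 4 A B^{2} y e^{2 y} + 2 B^{3} e^{3 y}
  u^2·u_x = 0
So the left-hand side equals
  4 A^{3} y^{5} + 2 A^{2} B y^{4} e^{y} + 8 A^{2} B y^{3} e^{y} + 4 A B^{2} y^{2} e^{2 y} + 4 A B^{2} y e^{2 y} + 2 B^{3} e^{3 y}
This must equal f(x, y) identically; expanded, f = 32 y^{5} + 8 y^{4} e^{y} + 32 y^{3} e^{y} + 8 y^{2} e^{2 y} + 8 y e^{2 y} + 2 e^{3 y}.
Matching coefficients of the independent functions:
  [y^{5}]:  4 A^{3} = 32
  [y e^{2 y}, y^{2} e^{2 y}]:  4 A B^{2} = 8
  [y^{3} e^{y}]:  8 A^{2} B = 32
  [y^{4} e^{y}]:  2 A^{2} B = 8
  [e^{3 y}]:  2 B^{3} = 2
Solving: A = 2, B = 1.
Check against the point condition:
  u(0, 0) = 1  ⟹  B = 1  ✓
Hence u(x, y) = 2 y^{2} + e^{y}.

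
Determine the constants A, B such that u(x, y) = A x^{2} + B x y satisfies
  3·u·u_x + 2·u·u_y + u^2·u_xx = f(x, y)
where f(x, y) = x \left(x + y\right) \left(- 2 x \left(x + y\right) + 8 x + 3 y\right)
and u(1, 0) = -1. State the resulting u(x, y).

Substitute the ansatz u = A x^{2} + B x y into the left-hand side.
Derivatives of the ansatz:
  u_x = 2 A x + B y
  u_y = B x
  u_xx = 2 A
Term by term:
  3·u·u_x = 6 A^{2} x^{3} + 9 A B x^{2} y + 3 B^{2} x y^{2}
  2·u·u_y = 2 A B x^{3} + 2 B^{2} x^{2} y
  u^2·u_xx = 2 A^{3} x^{4} + 4 A^{2} B x^{3} y + 2 A B^{2} x^{2} y^{2}
So the left-hand side equals
  2 A^{3} x^{4} + 4 A^{2} B x^{3} y + 6 A^{2} x^{3} + 2 A B^{2} x^{2} y^{2} + 2 A B x^{3} + 9 A B x^{2} y + 2 B^{2} x^{2} y + 3 B^{2} x y^{2}
This must equal f(x, y) identically; expanded, f = - 2 x^{4} - 4 x^{3} y + 8 x^{3} - 2 x^{2} y^{2} + 11 x^{2} y + 3 x y^{2}.
Matching coefficients of the independent functions:
  [x^{3}]:  6 A^{2} + 2 A B = 8
  [x^{4}]:  2 A^{3} = -2
  [x y^{2}]:  3 B^{2} = 3
  [x^{2} y]:  9 A B + 2 B^{2} = 11
  [x^{2} y^{2}]:  2 A B^{2} = -2
  [x^{3} y]:  4 A^{2} B = -4
Solving: A = -1, B = -1.
Check against the point condition:
  u(1, 0) = -1  ⟹  A = -1  ✓
Hence u(x, y) = - x^{2} - x y.

Answer: u(x, y) = - x^{2} - x y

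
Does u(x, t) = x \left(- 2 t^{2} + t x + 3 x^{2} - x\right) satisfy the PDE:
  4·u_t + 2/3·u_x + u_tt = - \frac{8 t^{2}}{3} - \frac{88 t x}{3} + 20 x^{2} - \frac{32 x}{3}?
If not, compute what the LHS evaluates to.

Evaluate each term of the left-hand side for u = x \left(- 2 t^{2} + t x + 3 x^{2} - x\right).
Derivatives:
  u_t = - 4 t x + x^{2}
  u_x = - 2 t^{2} + 2 t x + 9 x^{2} - 2 x
  u_tt = - 4 x
Terms:
  4·u_t = 4 x \left(- 4 t + x\right)
  2/3·u_x = - \frac{4 t^{2}}{3} + \frac{4 t x}{3} + 6 x^{2} - \frac{4 x}{3}
  u_tt = - 4 x
Sum: LHS = - \frac{4 t^{2}}{3} - \frac{44 t x}{3} + 10 x^{2} - \frac{16 x}{3}
Given right-hand side: - \frac{8 t^{2}}{3} - \frac{88 t x}{3} + 20 x^{2} - \frac{32 x}{3}. Difference LHS − RHS = \frac{4 t^{2}}{3} + \frac{44 t x}{3} - 10 x^{2} + \frac{16 x}{3} ≠ 0, so u is not a solution.

Answer: No, the LHS evaluates to - \frac{4 t^{2}}{3} - \frac{44 t x}{3} + 10 x^{2} - \frac{16 x}{3}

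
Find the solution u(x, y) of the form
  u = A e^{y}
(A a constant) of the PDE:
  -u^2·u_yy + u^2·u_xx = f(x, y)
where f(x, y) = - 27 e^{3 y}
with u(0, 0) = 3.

Answer: u(x, y) = 3 e^{y}

Derivation:
Substitute the ansatz u = A e^{y} into the left-hand side.
Derivatives of the ansatz:
  u_yy = A e^{y}
  u_xx = 0
Term by term:
  -u^2·u_yy = - A^{3} e^{3 y}
  u^2·u_xx = 0
So the left-hand side equals
  - A^{3} e^{3 y}
This must equal f(x, y) = - 27 e^{3 y} identically.
Matching coefficients of the independent functions:
  [e^{3 y}]:  - A^{3} = -27
Solving: A = 3.
Check against the point condition:
  u(0, 0) = 3  ⟹  A = 3  ✓
Hence u(x, y) = 3 e^{y}.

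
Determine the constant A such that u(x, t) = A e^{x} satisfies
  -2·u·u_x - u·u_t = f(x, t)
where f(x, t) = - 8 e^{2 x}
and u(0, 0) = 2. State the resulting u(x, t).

Substitute the ansatz u = A e^{x} into the left-hand side.
Derivatives of the ansatz:
  u_x = A e^{x}
  u_t = 0
Term by term:
  -2·u·u_x = - 2 A^{2} e^{2 x}
  -u·u_t = 0
So the left-hand side equals
  - 2 A^{2} e^{2 x}
This must equal f(x, t) = - 8 e^{2 x} identically.
Matching coefficients of the independent functions:
  [e^{2 x}]:  - 2 A^{2} = -8
These equations allow (A) = (-2) or (2).
Impose the point condition(s):
  u(0, 0) = 2  ⟹  A = 2
Only A = 2 satisfies everything.
Hence u(x, t) = 2 e^{x}.

Answer: u(x, t) = 2 e^{x}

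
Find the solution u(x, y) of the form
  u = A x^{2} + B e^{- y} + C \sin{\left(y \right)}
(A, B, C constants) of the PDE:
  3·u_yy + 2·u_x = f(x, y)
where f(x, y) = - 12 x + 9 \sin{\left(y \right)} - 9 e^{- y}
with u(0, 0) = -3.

Substitute the ansatz u = A x^{2} + B e^{- y} + C \sin{\left(y \right)} into the left-hand side.
Derivatives of the ansatz:
  u_yy = B e^{- y} - C \sin{\left(y \right)}
  u_x = 2 A x
Term by term:
  3·u_yy = 3 B e^{- y} - 3 C \sin{\left(y \right)}
  2·u_x = 4 A x
So the left-hand side equals
  4 A x + 3 B e^{- y} - 3 C \sin{\left(y \right)}
This must equal f(x, y) = - 12 x + 9 \sin{\left(y \right)} - 9 e^{- y} identically.
Matching coefficients of the independent functions:
  [x]:  4 A = -12
  [e^{- y}]:  3 B = -9
  [\sin{\left(y \right)}]:  - 3 C = 9
Solving: A = -3, B = -3, C = -3.
Check against the point condition:
  u(0, 0) = -3  ⟹  B = -3  ✓
Hence u(x, y) = - 3 x^{2} - 3 \sin{\left(y \right)} - 3 e^{- y}.

Answer: u(x, y) = - 3 x^{2} - 3 \sin{\left(y \right)} - 3 e^{- y}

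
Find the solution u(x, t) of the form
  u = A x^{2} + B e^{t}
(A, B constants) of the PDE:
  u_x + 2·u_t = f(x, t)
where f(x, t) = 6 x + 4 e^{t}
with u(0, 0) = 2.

Substitute the ansatz u = A x^{2} + B e^{t} into the left-hand side.
Derivatives of the ansatz:
  u_x = 2 A x
  u_t = B e^{t}
Term by term:
  u_x = 2 A x
  2·u_t = 2 B e^{t}
So the left-hand side equals
  2 A x + 2 B e^{t}
This must equal f(x, t) = 6 x + 4 e^{t} identically.
Matching coefficients of the independent functions:
  [x]:  2 A = 6
  [e^{t}]:  2 B = 4
Solving: A = 3, B = 2.
Check against the point condition:
  u(0, 0) = 2  ⟹  B = 2  ✓
Hence u(x, t) = 3 x^{2} + 2 e^{t}.

Answer: u(x, t) = 3 x^{2} + 2 e^{t}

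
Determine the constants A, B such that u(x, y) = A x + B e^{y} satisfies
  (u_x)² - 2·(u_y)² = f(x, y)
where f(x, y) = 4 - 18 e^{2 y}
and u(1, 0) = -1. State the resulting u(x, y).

Substitute the ansatz u = A x + B e^{y} into the left-hand side.
Derivatives of the ansatz:
  u_x = A
  u_y = B e^{y}
Term by term:
  (u_x)² = A^{2}
  -2·(u_y)² = - 2 B^{2} e^{2 y}
So the left-hand side equals
  A^{2} - 2 B^{2} e^{2 y}
This must equal f(x, y) = 4 - 18 e^{2 y} identically.
Matching coefficients of the independent functions:
  [constant term]:  A^{2} = 4
  [e^{2 y}]:  - 2 B^{2} = -18
These equations allow (A, B) = (-2, -3) or (-2, 3) or (2, -3) or (2, 3).
Impose the point condition(s):
  u(1, 0) = -1  ⟹  A + B = -1
Only A = 2, B = -3 satisfies everything.
Hence u(x, y) = 2 x - 3 e^{y}.

Answer: u(x, y) = 2 x - 3 e^{y}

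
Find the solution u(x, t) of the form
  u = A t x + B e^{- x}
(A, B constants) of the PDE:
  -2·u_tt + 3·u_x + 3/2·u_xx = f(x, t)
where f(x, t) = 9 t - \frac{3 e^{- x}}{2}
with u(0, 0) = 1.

Substitute the ansatz u = A t x + B e^{- x} into the left-hand side.
Derivatives of the ansatz:
  u_tt = 0
  u_x = A t - B e^{- x}
  u_xx = B e^{- x}
Term by term:
  -2·u_tt = 0
  3·u_x = 3 A t - 3 B e^{- x}
  3/2·u_xx = \frac{3 B e^{- x}}{2}
So the left-hand side equals
  3 A t - \frac{3 B e^{- x}}{2}
This must equal f(x, t) = 9 t - \frac{3 e^{- x}}{2} identically.
Matching coefficients of the independent functions:
  [t]:  3 A = 9
  [e^{- x}]:  - \frac{3 B}{2} = - \frac{3}{2}
Solving: A = 3, B = 1.
Check against the point condition:
  u(0, 0) = 1  ⟹  B = 1  ✓
Hence u(x, t) = 3 t x + e^{- x}.

Answer: u(x, t) = 3 t x + e^{- x}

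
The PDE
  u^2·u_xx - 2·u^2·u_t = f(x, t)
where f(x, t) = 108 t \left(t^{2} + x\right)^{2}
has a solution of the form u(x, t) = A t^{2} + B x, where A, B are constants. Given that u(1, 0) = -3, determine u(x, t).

Answer: u(x, t) = - 3 t^{2} - 3 x

Derivation:
Substitute the ansatz u = A t^{2} + B x into the left-hand side.
Derivatives of the ansatz:
  u_xx = 0
  u_t = 2 A t
Term by term:
  u^2·u_xx = 0
  -2·u^2·u_t = - 4 A^{3} t^{5} - 8 A^{2} B t^{3} x - 4 A B^{2} t x^{2}
So the left-hand side equals
  - 4 A^{3} t^{5} - 8 A^{2} B t^{3} x - 4 A B^{2} t x^{2}
This must equal f(x, t) identically; expanded, f = 108 t^{5} + 216 t^{3} x + 108 t x^{2}.
Matching coefficients of the independent functions:
  [t^{5}]:  - 4 A^{3} = 108
  [t x^{2}]:  - 4 A B^{2} = 108
  [t^{3} x]:  - 8 A^{2} B = 216
Solving: A = -3, B = -3.
Check against the point condition:
  u(1, 0) = -3  ⟹  B = -3  ✓
Hence u(x, t) = - 3 t^{2} - 3 x.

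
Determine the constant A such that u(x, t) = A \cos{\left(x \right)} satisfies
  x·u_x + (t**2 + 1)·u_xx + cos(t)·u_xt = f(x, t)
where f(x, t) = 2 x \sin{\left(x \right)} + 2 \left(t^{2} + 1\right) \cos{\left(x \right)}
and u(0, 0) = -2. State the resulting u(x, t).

Substitute the ansatz u = A \cos{\left(x \right)} into the left-hand side.
Derivatives of the ansatz:
  u_x = - A \sin{\left(x \right)}
  u_xx = - A \cos{\left(x \right)}
  u_xt = 0
Term by term:
  x·u_x = - A x \sin{\left(x \right)}
  (t**2 + 1)·u_xx = - A t^{2} \cos{\left(x \right)} - A \cos{\left(x \right)}
  cos(t)·u_xt = 0
So the left-hand side equals
  - A t^{2} \cos{\left(x \right)} - A x \sin{\left(x \right)} - A \cos{\left(x \right)}
This must equal f(x, t) identically; expanded, f = 2 t^{2} \cos{\left(x \right)} + 2 x \sin{\left(x \right)} + 2 \cos{\left(x \right)}.
Matching coefficients of the independent functions:
  [t^{2} \cos{\left(x \right)}, x \sin{\left(x \right)}, \cos{\left(x \right)}]:  - A = 2
Solving: A = -2.
Check against the point condition:
  u(0, 0) = -2  ⟹  A = -2  ✓
Hence u(x, t) = - 2 \cos{\left(x \right)}.

Answer: u(x, t) = - 2 \cos{\left(x \right)}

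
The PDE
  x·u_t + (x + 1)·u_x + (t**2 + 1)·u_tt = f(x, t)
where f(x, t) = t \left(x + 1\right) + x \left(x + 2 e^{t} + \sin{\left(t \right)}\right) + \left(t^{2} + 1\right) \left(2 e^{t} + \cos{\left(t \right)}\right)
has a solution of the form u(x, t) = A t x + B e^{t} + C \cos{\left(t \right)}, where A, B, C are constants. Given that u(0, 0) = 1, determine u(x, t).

Substitute the ansatz u = A t x + B e^{t} + C \cos{\left(t \right)} into the left-hand side.
Derivatives of the ansatz:
  u_t = A x + B e^{t} - C \sin{\left(t \right)}
  u_x = A t
  u_tt = B e^{t} - C \cos{\left(t \right)}
Term by term:
  x·u_t = A x^{2} + B x e^{t} - C x \sin{\left(t \right)}
  (x + 1)·u_x = A t x + A t
  (t**2 + 1)·u_tt = B t^{2} e^{t} + B e^{t} - C t^{2} \cos{\left(t \right)} - C \cos{\left(t \right)}
So the left-hand side equals
  A t x + A t + A x^{2} + B t^{2} e^{t} + B x e^{t} + B e^{t} - C t^{2} \cos{\left(t \right)} - C x \sin{\left(t \right)} - C \cos{\left(t \right)}
This must equal f(x, t) identically; expanded, f = 2 t^{2} e^{t} + t^{2} \cos{\left(t \right)} + t x + t + x^{2} + 2 x e^{t} + x \sin{\left(t \right)} + 2 e^{t} + \cos{\left(t \right)}.
Matching coefficients of the independent functions:
  [t, x^{2}, t x]:  A = 1
  [t^{2} e^{t}, x e^{t}, e^{t}]:  B = 2
  [t^{2} \cos{\left(t \right)}, x \sin{\left(t \right)}, \cos{\left(t \right)}]:  - C = 1
Solving: A = 1, B = 2, C = -1.
Check against the point condition:
  u(0, 0) = 1  ⟹  B + C = 1  ✓
Hence u(x, t) = t x + 2 e^{t} - \cos{\left(t \right)}.

Answer: u(x, t) = t x + 2 e^{t} - \cos{\left(t \right)}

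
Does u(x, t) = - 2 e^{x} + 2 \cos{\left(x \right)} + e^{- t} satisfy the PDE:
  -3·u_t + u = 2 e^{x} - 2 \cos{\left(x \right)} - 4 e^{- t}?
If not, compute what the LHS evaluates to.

Answer: No, the LHS evaluates to - 2 e^{x} + 2 \cos{\left(x \right)} + 4 e^{- t}

Derivation:
Evaluate each term of the left-hand side for u = - 2 e^{x} + 2 \cos{\left(x \right)} + e^{- t}.
Derivatives:
  u_t = - e^{- t}
Terms:
  -3·u_t = 3 e^{- t}
  u = - 2 e^{x} + 2 \cos{\left(x \right)} + e^{- t}
Sum: LHS = - 2 e^{x} + 2 \cos{\left(x \right)} + 4 e^{- t}
Given right-hand side: 2 e^{x} - 2 \cos{\left(x \right)} - 4 e^{- t}. Difference LHS − RHS = - 4 e^{x} + 4 \cos{\left(x \right)} + 8 e^{- t} ≠ 0, so u is not a solution.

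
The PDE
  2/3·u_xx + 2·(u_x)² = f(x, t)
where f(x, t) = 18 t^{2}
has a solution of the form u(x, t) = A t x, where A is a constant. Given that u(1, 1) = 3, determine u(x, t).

Answer: u(x, t) = 3 t x

Derivation:
Substitute the ansatz u = A t x into the left-hand side.
Derivatives of the ansatz:
  u_xx = 0
  u_x = A t
Term by term:
  2/3·u_xx = 0
  2·(u_x)² = 2 A^{2} t^{2}
So the left-hand side equals
  2 A^{2} t^{2}
This must equal f(x, t) = 18 t^{2} identically.
Matching coefficients of the independent functions:
  [t^{2}]:  2 A^{2} = 18
These equations allow (A) = (-3) or (3).
Impose the point condition(s):
  u(1, 1) = 3  ⟹  A = 3
Only A = 3 satisfies everything.
Hence u(x, t) = 3 t x.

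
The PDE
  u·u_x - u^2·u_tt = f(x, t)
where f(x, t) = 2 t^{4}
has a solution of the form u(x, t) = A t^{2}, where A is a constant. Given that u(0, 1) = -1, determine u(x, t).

Substitute the ansatz u = A t^{2} into the left-hand side.
Derivatives of the ansatz:
  u_x = 0
  u_tt = 2 A
Term by term:
  u·u_x = 0
  -u^2·u_tt = - 2 A^{3} t^{4}
So the left-hand side equals
  - 2 A^{3} t^{4}
This must equal f(x, t) = 2 t^{4} identically.
Matching coefficients of the independent functions:
  [t^{4}]:  - 2 A^{3} = 2
Solving: A = -1.
Check against the point condition:
  u(0, 1) = -1  ⟹  A = -1  ✓
Hence u(x, t) = - t^{2}.

Answer: u(x, t) = - t^{2}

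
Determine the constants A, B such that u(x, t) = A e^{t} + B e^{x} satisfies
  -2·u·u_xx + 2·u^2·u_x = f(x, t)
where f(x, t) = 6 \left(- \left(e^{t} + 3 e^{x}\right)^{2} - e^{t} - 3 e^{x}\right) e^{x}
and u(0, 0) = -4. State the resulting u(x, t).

Substitute the ansatz u = A e^{t} + B e^{x} into the left-hand side.
Derivatives of the ansatz:
  u_xx = B e^{x}
  u_x = B e^{x}
Term by term:
  -2·u·u_xx = - 2 A B e^{t} e^{x} - 2 B^{2} e^{2 x}
  2·u^2·u_x = 2 A^{2} B e^{2 t} e^{x} + 4 A B^{2} e^{t} e^{2 x} + 2 B^{3} e^{3 x}
So the left-hand side equals
  2 A^{2} B e^{2 t} e^{x} + 4 A B^{2} e^{t} e^{2 x} - 2 A B e^{t} e^{x} + 2 B^{3} e^{3 x} - 2 B^{2} e^{2 x}
This must equal f(x, t) identically; expanded, f = - 6 e^{2 t} e^{x} - 36 e^{t} e^{2 x} - 6 e^{t} e^{x} - 54 e^{3 x} - 18 e^{2 x}.
Matching coefficients of the independent functions:
  [e^{t} e^{x}]:  - 2 A B = -6
  [e^{t} e^{2 x}]:  4 A B^{2} = -36
  [e^{2 t} e^{x}]:  2 A^{2} B = -6
  [e^{2 x}]:  - 2 B^{2} = -18
  [e^{3 x}]:  2 B^{3} = -54
Solving: A = -1, B = -3.
Check against the point condition:
  u(0, 0) = -4  ⟹  A + B = -4  ✓
Hence u(x, t) = - e^{t} - 3 e^{x}.

Answer: u(x, t) = - e^{t} - 3 e^{x}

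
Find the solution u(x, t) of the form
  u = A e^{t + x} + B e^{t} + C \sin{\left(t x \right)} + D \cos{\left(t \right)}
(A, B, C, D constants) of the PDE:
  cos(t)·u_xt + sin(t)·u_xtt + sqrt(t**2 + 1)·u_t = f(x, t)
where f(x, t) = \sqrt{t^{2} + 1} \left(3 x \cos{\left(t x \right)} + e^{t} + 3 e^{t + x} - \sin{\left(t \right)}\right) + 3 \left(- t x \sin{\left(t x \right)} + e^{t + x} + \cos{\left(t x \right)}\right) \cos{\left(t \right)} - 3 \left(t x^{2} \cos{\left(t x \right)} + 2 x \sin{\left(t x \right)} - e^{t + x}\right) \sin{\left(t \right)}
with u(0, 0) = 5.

Substitute the ansatz u = A e^{t + x} + B e^{t} + C \sin{\left(t x \right)} + D \cos{\left(t \right)} into the left-hand side.
Derivatives of the ansatz:
  u_xt = A e^{t} e^{x} - C t x \sin{\left(t x \right)} + C \cos{\left(t x \right)}
  u_xtt = A e^{t} e^{x} - C t x^{2} \cos{\left(t x \right)} - 2 C x \sin{\left(t x \right)}
  u_t = A e^{t} e^{x} + B e^{t} + C x \cos{\left(t x \right)} - D \sin{\left(t \right)}
Term by term:
  cos(t)·u_xt = A e^{t} e^{x} \cos{\left(t \right)} - C t x \sin{\left(t x \right)} \cos{\left(t \right)} + C \cos{\left(t \right)} \cos{\left(t x \right)}
  sin(t)·u_xtt = A e^{t} e^{x} \sin{\left(t \right)} - C t x^{2} \sin{\left(t \right)} \cos{\left(t x \right)} - 2 C x \sin{\left(t \right)} \sin{\left(t x \right)}
  sqrt(t**2 + 1)·u_t = A \sqrt{t^{2} + 1} e^{t} e^{x} + B \sqrt{t^{2} + 1} e^{t} + C x \sqrt{t^{2} + 1} \cos{\left(t x \right)} - D \sqrt{t^{2} + 1} \sin{\left(t \right)}
So the left-hand side equals
  A \sqrt{t^{2} + 1} e^{t} e^{x} + A e^{t} e^{x} \sin{\left(t \right)} + A e^{t} e^{x} \cos{\left(t \right)} + B \sqrt{t^{2} + 1} e^{t} - C t x^{2} \sin{\left(t \right)} \cos{\left(t x \right)} - C t x \sin{\left(t x \right)} \cos{\left(t \right)} + C x \sqrt{t^{2} + 1} \cos{\left(t x \right)} - 2 C x \sin{\left(t \right)} \sin{\left(t x \right)} + C \cos{\left(t \right)} \cos{\left(t x \right)} - D \sqrt{t^{2} + 1} \sin{\left(t \right)}
This must equal f(x, t) identically; expanded, f = - 3 t x^{2} \sin{\left(t \right)} \cos{\left(t x \right)} - 3 t x \sin{\left(t x \right)} \cos{\left(t \right)} + 3 x \sqrt{t^{2} + 1} \cos{\left(t x \right)} - 6 x \sin{\left(t \right)} \sin{\left(t x \right)} + 3 \sqrt{t^{2} + 1} e^{t} e^{x} + \sqrt{t^{2} + 1} e^{t} - \sqrt{t^{2} + 1} \sin{\left(t \right)} + 3 e^{t} e^{x} \sin{\left(t \right)} + 3 e^{t} e^{x} \cos{\left(t \right)} + 3 \cos{\left(t \right)} \cos{\left(t x \right)}.
Matching coefficients of the independent functions:
  [\sqrt{t^{2} + 1} e^{t}]:  B = 1
  [\sqrt{t^{2} + 1} \sin{\left(t \right)}]:  - D = -1
  [\cos{\left(t \right)} \cos{\left(t x \right)}, x \sqrt{t^{2} + 1} \cos{\left(t x \right)}]:  C = 3
  [x \sin{\left(t \right)} \sin{\left(t x \right)}]:  - 2 C = -6
  [\sqrt{t^{2} + 1} e^{t} e^{x}, e^{t} e^{x} \sin{\left(t \right)}, e^{t} e^{x} \cos{\left(t \right)}]:  A = 3
  [t x \sin{\left(t x \right)} \cos{\left(t \right)}, t x^{2} \sin{\left(t \right)} \cos{\left(t x \right)}]:  - C = -3
Solving: A = 3, B = 1, C = 3, D = 1.
Check against the point condition:
  u(0, 0) = 5  ⟹  A + B + D = 5  ✓
Hence u(x, t) = e^{t} + 3 e^{t + x} + 3 \sin{\left(t x \right)} + \cos{\left(t \right)}.

Answer: u(x, t) = e^{t} + 3 e^{t + x} + 3 \sin{\left(t x \right)} + \cos{\left(t \right)}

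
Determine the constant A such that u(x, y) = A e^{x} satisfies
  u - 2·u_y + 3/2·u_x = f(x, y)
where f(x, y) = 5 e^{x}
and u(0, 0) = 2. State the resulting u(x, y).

Substitute the ansatz u = A e^{x} into the left-hand side.
Derivatives of the ansatz:
  u_y = 0
  u_x = A e^{x}
Term by term:
  u = A e^{x}
  -2·u_y = 0
  3/2·u_x = \frac{3 A e^{x}}{2}
So the left-hand side equals
  \frac{5 A e^{x}}{2}
This must equal f(x, y) = 5 e^{x} identically.
Matching coefficients of the independent functions:
  [e^{x}]:  \frac{5 A}{2} = 5
Solving: A = 2.
Check against the point condition:
  u(0, 0) = 2  ⟹  A = 2  ✓
Hence u(x, y) = 2 e^{x}.

Answer: u(x, y) = 2 e^{x}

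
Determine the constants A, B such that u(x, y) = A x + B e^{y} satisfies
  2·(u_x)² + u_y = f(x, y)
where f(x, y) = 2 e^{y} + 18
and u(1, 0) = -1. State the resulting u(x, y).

Answer: u(x, y) = - 3 x + 2 e^{y}

Derivation:
Substitute the ansatz u = A x + B e^{y} into the left-hand side.
Derivatives of the ansatz:
  u_x = A
  u_y = B e^{y}
Term by term:
  2·(u_x)² = 2 A^{2}
  u_y = B e^{y}
So the left-hand side equals
  2 A^{2} + B e^{y}
This must equal f(x, y) = 2 e^{y} + 18 identically.
Matching coefficients of the independent functions:
  [constant term]:  2 A^{2} = 18
  [e^{y}]:  B = 2
These equations allow (A, B) = (-3, 2) or (3, 2).
Impose the point condition(s):
  u(1, 0) = -1  ⟹  A + B = -1
Only A = -3, B = 2 satisfies everything.
Hence u(x, y) = - 3 x + 2 e^{y}.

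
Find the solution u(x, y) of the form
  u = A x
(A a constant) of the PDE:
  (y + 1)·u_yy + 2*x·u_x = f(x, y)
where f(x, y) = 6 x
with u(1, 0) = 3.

Substitute the ansatz u = A x into the left-hand side.
Derivatives of the ansatz:
  u_yy = 0
  u_x = A
Term by term:
  (y + 1)·u_yy = 0
  2*x·u_x = 2 A x
So the left-hand side equals
  2 A x
This must equal f(x, y) = 6 x identically.
Matching coefficients of the independent functions:
  [x]:  2 A = 6
Solving: A = 3.
Check against the point condition:
  u(1, 0) = 3  ⟹  A = 3  ✓
Hence u(x, y) = 3 x.

Answer: u(x, y) = 3 x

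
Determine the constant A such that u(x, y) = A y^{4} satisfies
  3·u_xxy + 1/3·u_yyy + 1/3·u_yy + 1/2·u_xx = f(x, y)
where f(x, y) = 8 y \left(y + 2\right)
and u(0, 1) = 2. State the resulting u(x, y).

Substitute the ansatz u = A y^{4} into the left-hand side.
Derivatives of the ansatz:
  u_xxy = 0
  u_yyy = 24 A y
  u_yy = 12 A y^{2}
  u_xx = 0
Term by term:
  3·u_xxy = 0
  1/3·u_yyy = 8 A y
  1/3·u_yy = 4 A y^{2}
  1/2·u_xx = 0
So the left-hand side equals
  4 A y^{2} + 8 A y
This must equal f(x, y) identically; expanded, f = 8 y^{2} + 16 y.
Matching coefficients of the independent functions:
  [y]:  8 A = 16
  [y^{2}]:  4 A = 8
Solving: A = 2.
Check against the point condition:
  u(0, 1) = 2  ⟹  A = 2  ✓
Hence u(x, y) = 2 y^{4}.

Answer: u(x, y) = 2 y^{4}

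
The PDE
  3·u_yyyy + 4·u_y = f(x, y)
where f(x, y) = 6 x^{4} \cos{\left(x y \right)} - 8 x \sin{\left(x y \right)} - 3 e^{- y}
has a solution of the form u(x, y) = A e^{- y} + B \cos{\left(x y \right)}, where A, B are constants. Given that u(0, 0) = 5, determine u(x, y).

Substitute the ansatz u = A e^{- y} + B \cos{\left(x y \right)} into the left-hand side.
Derivatives of the ansatz:
  u_yyyy = A e^{- y} + B x^{4} \cos{\left(x y \right)}
  u_y = - A e^{- y} - B x \sin{\left(x y \right)}
Term by term:
  3·u_yyyy = 3 A e^{- y} + 3 B x^{4} \cos{\left(x y \right)}
  4·u_y = - 4 A e^{- y} - 4 B x \sin{\left(x y \right)}
So the left-hand side equals
  - A e^{- y} + 3 B x^{4} \cos{\left(x y \right)} - 4 B x \sin{\left(x y \right)}
This must equal f(x, y) = 6 x^{4} \cos{\left(x y \right)} - 8 x \sin{\left(x y \right)} - 3 e^{- y} identically.
Matching coefficients of the independent functions:
  [x \sin{\left(x y \right)}]:  - 4 B = -8
  [x^{4} \cos{\left(x y \right)}]:  3 B = 6
  [e^{- y}]:  - A = -3
Solving: A = 3, B = 2.
Check against the point condition:
  u(0, 0) = 5  ⟹  A + B = 5  ✓
Hence u(x, y) = 2 \cos{\left(x y \right)} + 3 e^{- y}.

Answer: u(x, y) = 2 \cos{\left(x y \right)} + 3 e^{- y}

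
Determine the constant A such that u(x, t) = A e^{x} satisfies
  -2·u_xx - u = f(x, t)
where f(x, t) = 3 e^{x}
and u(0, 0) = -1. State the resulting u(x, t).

Answer: u(x, t) = - e^{x}

Derivation:
Substitute the ansatz u = A e^{x} into the left-hand side.
Derivatives of the ansatz:
  u_xx = A e^{x}
Term by term:
  -2·u_xx = - 2 A e^{x}
  -u = - A e^{x}
So the left-hand side equals
  - 3 A e^{x}
This must equal f(x, t) = 3 e^{x} identically.
Matching coefficients of the independent functions:
  [e^{x}]:  - 3 A = 3
Solving: A = -1.
Check against the point condition:
  u(0, 0) = -1  ⟹  A = -1  ✓
Hence u(x, t) = - e^{x}.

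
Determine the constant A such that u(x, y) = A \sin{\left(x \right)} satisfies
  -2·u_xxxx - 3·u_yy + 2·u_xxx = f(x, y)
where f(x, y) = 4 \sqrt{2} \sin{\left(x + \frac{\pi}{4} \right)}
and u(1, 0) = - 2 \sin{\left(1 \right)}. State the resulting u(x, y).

Substitute the ansatz u = A \sin{\left(x \right)} into the left-hand side.
Derivatives of the ansatz:
  u_xxxx = A \sin{\left(x \right)}
  u_yy = 0
  u_xxx = - A \cos{\left(x \right)}
Term by term:
  -2·u_xxxx = - 2 A \sin{\left(x \right)}
  -3·u_yy = 0
  2·u_xxx = - 2 A \cos{\left(x \right)}
So the left-hand side equals
  - 2 A \sin{\left(x \right)} - 2 A \cos{\left(x \right)}
This must equal f(x, y) identically; expanded, f = 4 \sin{\left(x \right)} + 4 \cos{\left(x \right)}.
Matching coefficients of the independent functions:
  [\sin{\left(x \right)}, \cos{\left(x \right)}]:  - 2 A = 4
Solving: A = -2.
Check against the point condition:
  u(1, 0) = - 2 \sin{\left(1 \right)}  ⟹  A \sin{\left(1 \right)} = - 2 \sin{\left(1 \right)}  ✓
Hence u(x, y) = - 2 \sin{\left(x \right)}.

Answer: u(x, y) = - 2 \sin{\left(x \right)}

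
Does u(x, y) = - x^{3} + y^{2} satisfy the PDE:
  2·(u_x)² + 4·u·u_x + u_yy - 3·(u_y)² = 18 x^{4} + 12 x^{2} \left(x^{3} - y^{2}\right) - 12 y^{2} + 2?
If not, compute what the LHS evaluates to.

Evaluate each term of the left-hand side for u = - x^{3} + y^{2}.
Derivatives:
  u_x = - 3 x^{2}
  u_yy = 2
  u_y = 2 y
Terms:
  2·(u_x)² = 18 x^{4}
  4·u·u_x = 12 x^{2} \left(x^{3} - y^{2}\right)
  u_yy = 2
  -3·(u_y)² = - 12 y^{2}
Sum: LHS = 18 x^{4} + 12 x^{2} \left(x^{3} - y^{2}\right) - 12 y^{2} + 2
This is exactly the given right-hand side, so u is a solution.

Answer: Yes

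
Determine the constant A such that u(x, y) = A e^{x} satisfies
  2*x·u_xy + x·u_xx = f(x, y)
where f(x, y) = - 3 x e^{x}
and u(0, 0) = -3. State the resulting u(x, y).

Substitute the ansatz u = A e^{x} into the left-hand side.
Derivatives of the ansatz:
  u_xy = 0
  u_xx = A e^{x}
Term by term:
  2*x·u_xy = 0
  x·u_xx = A x e^{x}
So the left-hand side equals
  A x e^{x}
This must equal f(x, y) = - 3 x e^{x} identically.
Matching coefficients of the independent functions:
  [x e^{x}]:  A = -3
Solving: A = -3.
Check against the point condition:
  u(0, 0) = -3  ⟹  A = -3  ✓
Hence u(x, y) = - 3 e^{x}.

Answer: u(x, y) = - 3 e^{x}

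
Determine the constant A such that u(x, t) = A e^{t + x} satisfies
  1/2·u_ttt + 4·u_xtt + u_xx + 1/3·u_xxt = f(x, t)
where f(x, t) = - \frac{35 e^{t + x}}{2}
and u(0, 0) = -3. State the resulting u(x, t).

Answer: u(x, t) = - 3 e^{t + x}

Derivation:
Substitute the ansatz u = A e^{t + x} into the left-hand side.
Derivatives of the ansatz:
  u_ttt = A e^{t} e^{x}
  u_xtt = A e^{t} e^{x}
  u_xx = A e^{t} e^{x}
  u_xxt = A e^{t} e^{x}
Term by term:
  1/2·u_ttt = \frac{A e^{t} e^{x}}{2}
  4·u_xtt = 4 A e^{t} e^{x}
  u_xx = A e^{t} e^{x}
  1/3·u_xxt = \frac{A e^{t} e^{x}}{3}
So the left-hand side equals
  \frac{35 A e^{t} e^{x}}{6}
This must equal f(x, t) identically; expanded, f = - \frac{35 e^{t} e^{x}}{2}.
Matching coefficients of the independent functions:
  [e^{t} e^{x}]:  \frac{35 A}{6} = - \frac{35}{2}
Solving: A = -3.
Check against the point condition:
  u(0, 0) = -3  ⟹  A = -3  ✓
Hence u(x, t) = - 3 e^{t + x}.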